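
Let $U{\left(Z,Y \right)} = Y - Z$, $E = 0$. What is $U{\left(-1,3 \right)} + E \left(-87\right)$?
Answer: $4$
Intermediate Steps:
$U{\left(-1,3 \right)} + E \left(-87\right) = \left(3 - -1\right) + 0 \left(-87\right) = \left(3 + 1\right) + 0 = 4 + 0 = 4$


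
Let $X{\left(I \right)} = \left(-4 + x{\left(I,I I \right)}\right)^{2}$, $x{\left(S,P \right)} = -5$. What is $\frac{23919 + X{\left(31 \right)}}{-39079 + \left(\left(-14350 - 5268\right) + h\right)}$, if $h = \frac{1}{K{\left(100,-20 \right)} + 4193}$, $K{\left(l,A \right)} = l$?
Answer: $- \frac{5151600}{12599311} \approx -0.40888$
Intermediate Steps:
$X{\left(I \right)} = 81$ ($X{\left(I \right)} = \left(-4 - 5\right)^{2} = \left(-9\right)^{2} = 81$)
$h = \frac{1}{4293}$ ($h = \frac{1}{100 + 4193} = \frac{1}{4293} \approx 0.00023294$)
$\frac{23919 + X{\left(31 \right)}}{-39079 + \left(\left(-14350 - 5268\right) + h\right)} = \frac{23919 + 81}{-39079 + \left(\left(-14350 - 5268\right) + \frac{1}{4293}\right)} = \frac{24000}{-39079 + \left(-19618 + \frac{1}{4293}\right)} = \frac{24000}{-39079 - \frac{84220073}{4293}} = \frac{24000}{- \frac{251986220}{4293}} = 24000 \left(- \frac{4293}{251986220}\right) = - \frac{5151600}{12599311}$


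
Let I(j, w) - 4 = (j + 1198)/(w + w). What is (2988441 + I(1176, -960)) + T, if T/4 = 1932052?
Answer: 10287985693/960 ≈ 1.0717e+7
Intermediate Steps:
I(j, w) = 4 + (1198 + j)/(2*w) (I(j, w) = 4 + (j + 1198)/(w + w) = 4 + (1198 + j)/((2*w)) = 4 + (1198 + j)*(1/(2*w)) = 4 + (1198 + j)/(2*w))
T = 7728208 (T = 4*1932052 = 7728208)
(2988441 + I(1176, -960)) + T = (2988441 + (1/2)*(1198 + 1176 + 8*(-960))/(-960)) + 7728208 = (2988441 + (1/2)*(-1/960)*(1198 + 1176 - 7680)) + 7728208 = (2988441 + (1/2)*(-1/960)*(-5306)) + 7728208 = (2988441 + 2653/960) + 7728208 = 2868906013/960 + 7728208 = 10287985693/960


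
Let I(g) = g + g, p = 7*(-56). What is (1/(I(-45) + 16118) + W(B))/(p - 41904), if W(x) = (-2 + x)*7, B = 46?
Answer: -4936625/677920288 ≈ -0.0072820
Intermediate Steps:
p = -392
I(g) = 2*g
W(x) = -14 + 7*x
(1/(I(-45) + 16118) + W(B))/(p - 41904) = (1/(2*(-45) + 16118) + (-14 + 7*46))/(-392 - 41904) = (1/(-90 + 16118) + (-14 + 322))/(-42296) = (1/16028 + 308)*(-1/42296) = (4936625/16028)*(-1/42296) = -4936625/677920288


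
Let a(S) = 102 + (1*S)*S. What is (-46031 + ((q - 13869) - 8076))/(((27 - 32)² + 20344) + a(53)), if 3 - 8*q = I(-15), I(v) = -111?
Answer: -271847/93120 ≈ -2.9193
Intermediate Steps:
q = 57/4 (q = 3/8 - ⅛*(-111) = 3/8 + 111/8 = 57/4 ≈ 14.250)
a(S) = 102 + S² (a(S) = 102 + S*S = 102 + S²)
(-46031 + ((q - 13869) - 8076))/(((27 - 32)² + 20344) + a(53)) = (-46031 + ((57/4 - 13869) - 8076))/(((27 - 32)² + 20344) + (102 + 53²)) = (-46031 + (-55419/4 - 8076))/(((-5)² + 20344) + (102 + 2809)) = (-46031 - 87723/4)/((25 + 20344) + 2911) = -271847/(4*(20369 + 2911)) = -271847/4/23280 = -271847/4*1/23280 = -271847/93120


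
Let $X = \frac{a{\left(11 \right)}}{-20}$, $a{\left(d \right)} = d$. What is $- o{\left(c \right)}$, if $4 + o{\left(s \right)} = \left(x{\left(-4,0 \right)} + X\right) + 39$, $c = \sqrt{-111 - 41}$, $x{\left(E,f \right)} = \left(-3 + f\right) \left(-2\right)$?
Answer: $- \frac{809}{20} \approx -40.45$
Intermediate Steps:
$x{\left(E,f \right)} = 6 - 2 f$
$c = 2 i \sqrt{38}$ ($c = \sqrt{-152} = 2 i \sqrt{38} \approx 12.329 i$)
$X = - \frac{11}{20}$ ($X = \frac{11}{-20} = 11 \left(- \frac{1}{20}\right) = - \frac{11}{20} \approx -0.55$)
$o{\left(s \right)} = \frac{809}{20}$ ($o{\left(s \right)} = -4 + \left(\left(\left(6 - 0\right) - \frac{11}{20}\right) + 39\right) = -4 + \left(\left(\left(6 + 0\right) - \frac{11}{20}\right) + 39\right) = -4 + \left(\left(6 - \frac{11}{20}\right) + 39\right) = -4 + \left(\frac{109}{20} + 39\right) = -4 + \frac{889}{20} = \frac{809}{20}$)
$- o{\left(c \right)} = \left(-1\right) \frac{809}{20} = - \frac{809}{20}$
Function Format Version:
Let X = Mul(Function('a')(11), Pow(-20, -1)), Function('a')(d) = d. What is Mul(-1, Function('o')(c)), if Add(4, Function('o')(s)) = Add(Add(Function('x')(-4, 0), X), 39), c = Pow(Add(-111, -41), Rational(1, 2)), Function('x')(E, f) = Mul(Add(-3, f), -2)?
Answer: Rational(-809, 20) ≈ -40.450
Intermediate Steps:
Function('x')(E, f) = Add(6, Mul(-2, f))
c = Mul(2, I, Pow(38, Rational(1, 2))) (c = Pow(-152, Rational(1, 2)) = Mul(2, I, Pow(38, Rational(1, 2))) ≈ Mul(12.329, I))
X = Rational(-11, 20) (X = Mul(11, Pow(-20, -1)) = Mul(11, Rational(-1, 20)) = Rational(-11, 20) ≈ -0.55000)
Function('o')(s) = Rational(809, 20) (Function('o')(s) = Add(-4, Add(Add(Add(6, Mul(-2, 0)), Rational(-11, 20)), 39)) = Add(-4, Add(Add(Add(6, 0), Rational(-11, 20)), 39)) = Add(-4, Add(Add(6, Rational(-11, 20)), 39)) = Add(-4, Add(Rational(109, 20), 39)) = Add(-4, Rational(889, 20)) = Rational(809, 20))
Mul(-1, Function('o')(c)) = Mul(-1, Rational(809, 20)) = Rational(-809, 20)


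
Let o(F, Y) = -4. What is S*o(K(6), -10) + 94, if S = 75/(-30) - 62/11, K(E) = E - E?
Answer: 1392/11 ≈ 126.55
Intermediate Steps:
K(E) = 0
S = -179/22 (S = 75*(-1/30) - 62*1/11 = -5/2 - 62/11 = -179/22 ≈ -8.1364)
S*o(K(6), -10) + 94 = -179/22*(-4) + 94 = 358/11 + 94 = 1392/11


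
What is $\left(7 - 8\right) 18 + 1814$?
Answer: $1796$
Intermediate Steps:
$\left(7 - 8\right) 18 + 1814 = \left(-1\right) 18 + 1814 = -18 + 1814 = 1796$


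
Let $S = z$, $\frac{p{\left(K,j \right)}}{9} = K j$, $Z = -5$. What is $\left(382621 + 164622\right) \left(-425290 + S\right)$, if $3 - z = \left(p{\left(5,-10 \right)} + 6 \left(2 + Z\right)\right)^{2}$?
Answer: $-352594684573$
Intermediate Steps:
$p{\left(K,j \right)} = 9 K j$
$z = -219021$ ($z = 3 - \left(9 \cdot 5 \left(-10\right) + 6 \left(2 - 5\right)\right)^{2} = 3 - \left(-450 + 6 \left(-3\right)\right)^{2} = 3 - \left(-450 - 18\right)^{2} = 3 - \left(-468\right)^{2} = 3 - 219024 = -219021$)
$S = -219021$
$\left(382621 + 164622\right) \left(-425290 + S\right) = \left(382621 + 164622\right) \left(-425290 - 219021\right) = 547243 \left(-644311\right) = -352594684573$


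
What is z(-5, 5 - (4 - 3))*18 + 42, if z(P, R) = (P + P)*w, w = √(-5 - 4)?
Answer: 42 - 540*I ≈ 42.0 - 540.0*I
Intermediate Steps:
w = 3*I (w = √(-9) = 3*I ≈ 3.0*I)
z(P, R) = 6*I*P (z(P, R) = (P + P)*(3*I) = (2*P)*(3*I) = 6*I*P)
z(-5, 5 - (4 - 3))*18 + 42 = (6*I*(-5))*18 + 42 = -30*I*18 + 42 = -540*I + 42 = 42 - 540*I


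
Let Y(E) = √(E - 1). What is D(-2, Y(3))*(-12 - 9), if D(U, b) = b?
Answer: -21*√2 ≈ -29.698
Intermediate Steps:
Y(E) = √(-1 + E)
D(-2, Y(3))*(-12 - 9) = √(-1 + 3)*(-12 - 9) = √2*(-21) = -21*√2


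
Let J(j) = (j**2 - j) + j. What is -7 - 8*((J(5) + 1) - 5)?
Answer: -175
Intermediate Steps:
J(j) = j**2
-7 - 8*((J(5) + 1) - 5) = -7 - 8*((5**2 + 1) - 5) = -7 - 8*((25 + 1) - 5) = -7 - 8*(26 - 5) = -7 - 8*21 = -7 - 168 = -175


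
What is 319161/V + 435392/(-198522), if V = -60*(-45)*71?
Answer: -372299377/704753100 ≈ -0.52827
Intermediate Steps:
V = 191700 (V = 2700*71 = 191700)
319161/V + 435392/(-198522) = 319161/191700 + 435392/(-198522) = 319161*(1/191700) + 435392*(-1/198522) = 106387/63900 - 217696/99261 = -372299377/704753100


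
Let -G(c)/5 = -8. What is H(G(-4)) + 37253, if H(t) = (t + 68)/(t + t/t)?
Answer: 1527481/41 ≈ 37256.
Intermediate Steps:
G(c) = 40 (G(c) = -5*(-8) = 40)
H(t) = (68 + t)/(1 + t) (H(t) = (68 + t)/(t + 1) = (68 + t)/(1 + t))
H(G(-4)) + 37253 = (68 + 40)/(1 + 40) + 37253 = 108/41 + 37253 = 1527481/41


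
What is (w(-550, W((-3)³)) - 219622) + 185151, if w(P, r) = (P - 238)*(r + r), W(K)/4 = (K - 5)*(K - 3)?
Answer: -6086311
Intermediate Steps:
W(K) = 4*(-5 + K)*(-3 + K) (W(K) = 4*((K - 5)*(K - 3)) = 4*((-5 + K)*(-3 + K)) = 4*(-5 + K)*(-3 + K))
w(P, r) = 2*r*(-238 + P) (w(P, r) = (-238 + P)*(2*r) = 2*r*(-238 + P))
(w(-550, W((-3)³)) - 219622) + 185151 = (2*(60 - 32*(-3)³ + 4*((-3)³)²)*(-238 - 550) - 219622) + 185151 = (2*(60 - 32*(-27) + 4*(-27)²)*(-788) - 219622) + 185151 = (2*(60 + 864 + 4*729)*(-788) - 219622) + 185151 = (2*(60 + 864 + 2916)*(-788) - 219622) + 185151 = (2*3840*(-788) - 219622) + 185151 = (-6051840 - 219622) + 185151 = -6271462 + 185151 = -6086311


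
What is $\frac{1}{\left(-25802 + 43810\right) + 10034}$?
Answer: $\frac{1}{28042} \approx 3.5661 \cdot 10^{-5}$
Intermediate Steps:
$\frac{1}{\left(-25802 + 43810\right) + 10034} = \frac{1}{18008 + 10034} = \frac{1}{28042}$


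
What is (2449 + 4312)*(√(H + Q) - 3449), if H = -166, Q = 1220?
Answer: -23318689 + 6761*√1054 ≈ -2.3099e+7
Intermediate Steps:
(2449 + 4312)*(√(H + Q) - 3449) = (2449 + 4312)*(√(-166 + 1220) - 3449) = 6761*(√1054 - 3449) = 6761*(-3449 + √1054) = -23318689 + 6761*√1054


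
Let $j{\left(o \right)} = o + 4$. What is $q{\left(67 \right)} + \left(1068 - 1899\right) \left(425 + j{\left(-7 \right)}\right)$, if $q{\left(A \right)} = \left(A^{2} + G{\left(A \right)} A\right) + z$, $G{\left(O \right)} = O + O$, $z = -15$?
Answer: $-337230$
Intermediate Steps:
$G{\left(O \right)} = 2 O$
$j{\left(o \right)} = 4 + o$
$q{\left(A \right)} = -15 + 3 A^{2}$ ($q{\left(A \right)} = \left(A^{2} + 2 A A\right) - 15 = \left(A^{2} + 2 A^{2}\right) - 15 = 3 A^{2} - 15 = -15 + 3 A^{2}$)
$q{\left(67 \right)} + \left(1068 - 1899\right) \left(425 + j{\left(-7 \right)}\right) = \left(-15 + 3 \cdot 67^{2}\right) + \left(1068 - 1899\right) \left(425 + \left(4 - 7\right)\right) = \left(-15 + 3 \cdot 4489\right) - 831 \left(425 - 3\right) = \left(-15 + 13467\right) - 350682 = 13452 - 350682 = -337230$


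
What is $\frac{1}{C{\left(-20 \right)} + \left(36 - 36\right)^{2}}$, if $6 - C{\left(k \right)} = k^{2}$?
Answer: $- \frac{1}{394} \approx -0.0025381$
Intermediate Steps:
$C{\left(k \right)} = 6 - k^{2}$
$\frac{1}{C{\left(-20 \right)} + \left(36 - 36\right)^{2}} = \frac{1}{\left(6 - \left(-20\right)^{2}\right) + \left(36 - 36\right)^{2}} = \frac{1}{\left(6 - 400\right) + \left(36 - 36\right)^{2}} = \frac{1}{\left(6 - 400\right) + 0^{2}} = \frac{1}{-394 + 0} = \frac{1}{-394} = - \frac{1}{394}$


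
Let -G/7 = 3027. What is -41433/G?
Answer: 1973/1009 ≈ 1.9554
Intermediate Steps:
G = -21189 (G = -7*3027 = -21189)
-41433/G = -41433/(-21189) = -41433*(-1/21189) = 1973/1009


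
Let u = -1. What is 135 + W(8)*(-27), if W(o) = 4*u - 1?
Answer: 270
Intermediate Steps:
W(o) = -5 (W(o) = 4*(-1) - 1 = -4 - 1 = -5)
135 + W(8)*(-27) = 135 - 5*(-27) = 135 + 135 = 270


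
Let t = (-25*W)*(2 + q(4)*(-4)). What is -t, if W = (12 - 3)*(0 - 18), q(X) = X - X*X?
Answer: -202500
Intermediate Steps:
q(X) = X - X²
W = -162 (W = 9*(-18) = -162)
t = 202500 (t = (-25*(-162))*(2 + (4*(1 - 1*4))*(-4)) = 4050*(2 + (4*(1 - 4))*(-4)) = 4050*(2 + (4*(-3))*(-4)) = 4050*(2 - 12*(-4)) = 4050*(2 + 48) = 4050*50 = 202500)
-t = -1*202500 = -202500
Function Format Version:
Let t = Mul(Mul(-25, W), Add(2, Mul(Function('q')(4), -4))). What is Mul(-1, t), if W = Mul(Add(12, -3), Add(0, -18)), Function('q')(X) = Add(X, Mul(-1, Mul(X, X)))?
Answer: -202500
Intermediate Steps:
Function('q')(X) = Add(X, Mul(-1, Pow(X, 2)))
W = -162 (W = Mul(9, -18) = -162)
t = 202500 (t = Mul(Mul(-25, -162), Add(2, Mul(Mul(4, Add(1, Mul(-1, 4))), -4))) = Mul(4050, Add(2, Mul(Mul(4, Add(1, -4)), -4))) = Mul(4050, Add(2, Mul(Mul(4, -3), -4))) = Mul(4050, Add(2, Mul(-12, -4))) = Mul(4050, Add(2, 48)) = Mul(4050, 50) = 202500)
Mul(-1, t) = Mul(-1, 202500) = -202500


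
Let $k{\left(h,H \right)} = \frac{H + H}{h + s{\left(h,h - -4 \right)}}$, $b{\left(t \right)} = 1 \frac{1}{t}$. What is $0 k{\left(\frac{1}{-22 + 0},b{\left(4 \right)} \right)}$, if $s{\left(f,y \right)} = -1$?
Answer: $0$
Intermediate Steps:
$b{\left(t \right)} = \frac{1}{t}$
$k{\left(h,H \right)} = \frac{2 H}{-1 + h}$ ($k{\left(h,H \right)} = \frac{H + H}{h - 1} = \frac{2 H}{-1 + h}$)
$0 k{\left(\frac{1}{-22 + 0},b{\left(4 \right)} \right)} = 0 \frac{2}{4 \left(-1 + \frac{1}{-22 + 0}\right)} = 0 \cdot 2 \cdot \frac{1}{4} \frac{1}{-1 + \frac{1}{-22}} = 0 \cdot 2 \cdot \frac{1}{4} \frac{1}{-1 - \frac{1}{22}} = 0 \cdot 2 \cdot \frac{1}{4} \frac{1}{- \frac{23}{22}} = 0 \cdot 2 \cdot \frac{1}{4} \left(- \frac{22}{23}\right) = 0 \left(- \frac{11}{23}\right) = 0$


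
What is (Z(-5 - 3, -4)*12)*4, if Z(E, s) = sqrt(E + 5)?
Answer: 48*I*sqrt(3) ≈ 83.138*I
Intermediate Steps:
Z(E, s) = sqrt(5 + E)
(Z(-5 - 3, -4)*12)*4 = (sqrt(5 + (-5 - 3))*12)*4 = (sqrt(5 - 8)*12)*4 = (sqrt(-3)*12)*4 = ((I*sqrt(3))*12)*4 = (12*I*sqrt(3))*4 = 48*I*sqrt(3)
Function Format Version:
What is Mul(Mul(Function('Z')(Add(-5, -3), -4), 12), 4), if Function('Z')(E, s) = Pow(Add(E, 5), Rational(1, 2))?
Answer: Mul(48, I, Pow(3, Rational(1, 2))) ≈ Mul(83.138, I)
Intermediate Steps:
Function('Z')(E, s) = Pow(Add(5, E), Rational(1, 2))
Mul(Mul(Function('Z')(Add(-5, -3), -4), 12), 4) = Mul(Mul(Pow(Add(5, Add(-5, -3)), Rational(1, 2)), 12), 4) = Mul(Mul(Pow(Add(5, -8), Rational(1, 2)), 12), 4) = Mul(Mul(Pow(-3, Rational(1, 2)), 12), 4) = Mul(Mul(Mul(I, Pow(3, Rational(1, 2))), 12), 4) = Mul(Mul(12, I, Pow(3, Rational(1, 2))), 4) = Mul(48, I, Pow(3, Rational(1, 2)))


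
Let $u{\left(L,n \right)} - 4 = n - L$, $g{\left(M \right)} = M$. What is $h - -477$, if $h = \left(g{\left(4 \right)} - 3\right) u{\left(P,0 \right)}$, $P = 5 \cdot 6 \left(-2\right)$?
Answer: $541$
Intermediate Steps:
$P = -60$ ($P = 30 \left(-2\right) = -60$)
$u{\left(L,n \right)} = 4 + n - L$ ($u{\left(L,n \right)} = 4 - \left(L - n\right) = 4 + n - L$)
$h = 64$ ($h = \left(4 - 3\right) \left(4 + 0 - -60\right) = 1 \left(4 + 0 + 60\right) = 1 \cdot 64 = 64$)
$h - -477 = 64 - -477 = 64 + 477 = 541$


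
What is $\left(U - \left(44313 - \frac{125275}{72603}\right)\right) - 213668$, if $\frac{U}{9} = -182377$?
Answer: $- \frac{137900125247}{72603} \approx -1.8994 \cdot 10^{6}$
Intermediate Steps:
$U = -1641393$ ($U = 9 \left(-182377\right) = -1641393$)
$\left(U - \left(44313 - \frac{125275}{72603}\right)\right) - 213668 = \left(-1641393 - \left(44313 - \frac{125275}{72603}\right)\right) - 213668 = \left(-1641393 + \left(-44313 + 125275 \cdot \frac{1}{72603}\right)\right) - 213668 = \left(-1641393 + \left(-44313 + \frac{125275}{72603}\right)\right) - 213668 = \left(-1641393 - \frac{3217131464}{72603}\right) - 213668 = - \frac{122387187443}{72603} - 213668 = - \frac{137900125247}{72603}$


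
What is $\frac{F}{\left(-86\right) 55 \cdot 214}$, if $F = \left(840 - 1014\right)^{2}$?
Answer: $- \frac{7569}{253055} \approx -0.029911$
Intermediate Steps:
$F = 30276$ ($F = \left(-174\right)^{2} = 30276$)
$\frac{F}{\left(-86\right) 55 \cdot 214} = \frac{30276}{\left(-86\right) 55 \cdot 214} = \frac{30276}{\left(-4730\right) 214} = \frac{30276}{-1012220} = 30276 \left(- \frac{1}{1012220}\right) = - \frac{7569}{253055}$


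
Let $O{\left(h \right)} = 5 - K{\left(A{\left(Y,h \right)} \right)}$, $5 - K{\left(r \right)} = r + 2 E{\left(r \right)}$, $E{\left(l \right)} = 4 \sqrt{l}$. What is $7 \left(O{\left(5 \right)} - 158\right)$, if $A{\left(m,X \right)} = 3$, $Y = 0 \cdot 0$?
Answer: $-1085 + 56 \sqrt{3} \approx -988.0$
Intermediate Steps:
$Y = 0$
$K{\left(r \right)} = 5 - r - 8 \sqrt{r}$ ($K{\left(r \right)} = 5 - \left(r + 2 \cdot 4 \sqrt{r}\right) = 5 - \left(r + 8 \sqrt{r}\right) = 5 - r - 8 \sqrt{r}$)
$O{\left(h \right)} = 3 + 8 \sqrt{3}$ ($O{\left(h \right)} = 5 - \left(5 - 3 - 8 \sqrt{3}\right) = 5 - \left(2 - 8 \sqrt{3}\right) = 3 + 8 \sqrt{3}$)
$7 \left(O{\left(5 \right)} - 158\right) = 7 \left(\left(3 + 8 \sqrt{3}\right) - 158\right) = 7 \left(-155 + 8 \sqrt{3}\right) = -1085 + 56 \sqrt{3}$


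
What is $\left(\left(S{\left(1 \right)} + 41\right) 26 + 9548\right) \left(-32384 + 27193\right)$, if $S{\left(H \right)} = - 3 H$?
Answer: $-54692376$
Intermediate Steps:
$\left(\left(S{\left(1 \right)} + 41\right) 26 + 9548\right) \left(-32384 + 27193\right) = \left(\left(\left(-3\right) 1 + 41\right) 26 + 9548\right) \left(-32384 + 27193\right) = \left(\left(-3 + 41\right) 26 + 9548\right) \left(-5191\right) = \left(38 \cdot 26 + 9548\right) \left(-5191\right) = \left(988 + 9548\right) \left(-5191\right) = 10536 \left(-5191\right) = -54692376$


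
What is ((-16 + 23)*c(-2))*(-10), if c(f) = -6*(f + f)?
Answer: -1680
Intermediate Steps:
c(f) = -12*f
((-16 + 23)*c(-2))*(-10) = ((-16 + 23)*(-12*(-2)))*(-10) = (7*24)*(-10) = 168*(-10) = -1680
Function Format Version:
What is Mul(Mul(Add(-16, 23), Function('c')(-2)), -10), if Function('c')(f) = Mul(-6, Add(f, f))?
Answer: -1680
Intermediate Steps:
Function('c')(f) = Mul(-12, f) (Function('c')(f) = Mul(-6, Mul(2, f)) = Mul(-12, f))
Mul(Mul(Add(-16, 23), Function('c')(-2)), -10) = Mul(Mul(Add(-16, 23), Mul(-12, -2)), -10) = Mul(Mul(7, 24), -10) = Mul(168, -10) = -1680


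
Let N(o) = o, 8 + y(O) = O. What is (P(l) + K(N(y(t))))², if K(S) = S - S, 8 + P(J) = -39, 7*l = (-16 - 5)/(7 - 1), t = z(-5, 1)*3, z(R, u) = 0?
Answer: 2209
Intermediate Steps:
t = 0 (t = 0*3 = 0)
y(O) = -8 + O
l = -½ (l = ((-16 - 5)/(7 - 1))/7 = (-21/6)/7 = (-21*⅙)/7 = (⅐)*(-7/2) = -½ ≈ -0.50000)
P(J) = -47 (P(J) = -8 - 39 = -47)
K(S) = 0
(P(l) + K(N(y(t))))² = (-47 + 0)² = (-47)² = 2209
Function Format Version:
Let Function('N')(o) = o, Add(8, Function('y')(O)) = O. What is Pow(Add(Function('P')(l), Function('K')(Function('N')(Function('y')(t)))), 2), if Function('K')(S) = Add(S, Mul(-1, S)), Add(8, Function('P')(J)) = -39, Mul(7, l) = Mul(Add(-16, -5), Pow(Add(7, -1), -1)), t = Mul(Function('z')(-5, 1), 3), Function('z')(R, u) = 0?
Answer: 2209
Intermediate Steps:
t = 0 (t = Mul(0, 3) = 0)
Function('y')(O) = Add(-8, O)
l = Rational(-1, 2) (l = Mul(Rational(1, 7), Mul(Add(-16, -5), Pow(Add(7, -1), -1))) = Mul(Rational(1, 7), Mul(-21, Pow(6, -1))) = Mul(Rational(1, 7), Mul(-21, Rational(1, 6))) = Mul(Rational(1, 7), Rational(-7, 2)) = Rational(-1, 2) ≈ -0.50000)
Function('P')(J) = -47 (Function('P')(J) = Add(-8, -39) = -47)
Function('K')(S) = 0
Pow(Add(Function('P')(l), Function('K')(Function('N')(Function('y')(t)))), 2) = Pow(Add(-47, 0), 2) = Pow(-47, 2) = 2209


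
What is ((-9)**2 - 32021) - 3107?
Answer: -35047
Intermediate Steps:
((-9)**2 - 32021) - 3107 = (81 - 32021) - 3107 = -31940 - 3107 = -35047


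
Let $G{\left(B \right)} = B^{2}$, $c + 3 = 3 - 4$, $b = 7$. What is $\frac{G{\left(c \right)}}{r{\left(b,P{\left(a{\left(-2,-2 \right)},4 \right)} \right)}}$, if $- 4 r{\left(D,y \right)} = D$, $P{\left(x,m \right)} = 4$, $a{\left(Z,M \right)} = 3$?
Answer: $- \frac{64}{7} \approx -9.1429$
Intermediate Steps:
$r{\left(D,y \right)} = - \frac{D}{4}$
$c = -4$ ($c = -3 + \left(3 - 4\right) = -3 - 1 = -4$)
$\frac{G{\left(c \right)}}{r{\left(b,P{\left(a{\left(-2,-2 \right)},4 \right)} \right)}} = \frac{\left(-4\right)^{2}}{\left(- \frac{1}{4}\right) 7} = \frac{16}{- \frac{7}{4}} = 16 \left(- \frac{4}{7}\right) = - \frac{64}{7}$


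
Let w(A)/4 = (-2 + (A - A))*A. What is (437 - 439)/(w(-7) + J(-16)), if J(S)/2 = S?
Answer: -1/12 ≈ -0.083333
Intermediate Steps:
J(S) = 2*S
w(A) = -8*A (w(A) = 4*((-2 + (A - A))*A) = 4*((-2 + 0)*A) = 4*(-2*A) = -8*A)
(437 - 439)/(w(-7) + J(-16)) = (437 - 439)/(-8*(-7) + 2*(-16)) = -2/(56 - 32) = -2/24 = -2*1/24 = -1/12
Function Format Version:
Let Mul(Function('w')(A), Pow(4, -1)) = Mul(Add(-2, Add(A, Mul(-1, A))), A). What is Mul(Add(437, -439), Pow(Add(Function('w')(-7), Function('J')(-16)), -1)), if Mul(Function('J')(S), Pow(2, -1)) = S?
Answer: Rational(-1, 12) ≈ -0.083333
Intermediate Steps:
Function('J')(S) = Mul(2, S)
Function('w')(A) = Mul(-8, A) (Function('w')(A) = Mul(4, Mul(Add(-2, Add(A, Mul(-1, A))), A)) = Mul(4, Mul(Add(-2, 0), A)) = Mul(4, Mul(-2, A)) = Mul(-8, A))
Mul(Add(437, -439), Pow(Add(Function('w')(-7), Function('J')(-16)), -1)) = Mul(Add(437, -439), Pow(Add(Mul(-8, -7), Mul(2, -16)), -1)) = Mul(-2, Pow(Add(56, -32), -1)) = Mul(-2, Pow(24, -1)) = Mul(-2, Rational(1, 24)) = Rational(-1, 12)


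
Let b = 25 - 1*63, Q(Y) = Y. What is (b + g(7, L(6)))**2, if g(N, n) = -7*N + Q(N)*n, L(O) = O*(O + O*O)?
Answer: 2812329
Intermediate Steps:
L(O) = O*(O + O**2)
g(N, n) = -7*N + N*n
b = -38 (b = 25 - 63 = -38)
(b + g(7, L(6)))**2 = (-38 + 7*(-7 + 6**2*(1 + 6)))**2 = (-38 + 7*(-7 + 36*7))**2 = (-38 + 7*(-7 + 252))**2 = (-38 + 7*245)**2 = (-38 + 1715)**2 = 1677**2 = 2812329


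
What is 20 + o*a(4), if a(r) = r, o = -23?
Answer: -72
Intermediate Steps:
20 + o*a(4) = 20 - 23*4 = 20 - 92 = -72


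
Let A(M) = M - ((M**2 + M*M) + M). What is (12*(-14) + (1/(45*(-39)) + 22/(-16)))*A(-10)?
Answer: 11890165/351 ≈ 33875.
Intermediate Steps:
A(M) = -2*M**2 (A(M) = M - ((M**2 + M**2) + M) = M - (2*M**2 + M) = M - (M + 2*M**2) = M + (-M - 2*M**2) = -2*M**2)
(12*(-14) + (1/(45*(-39)) + 22/(-16)))*A(-10) = (12*(-14) + (1/(45*(-39)) + 22/(-16)))*(-2*(-10)**2) = (-168 + ((1/45)*(-1/39) + 22*(-1/16)))*(-2*100) = (-168 + (-1/1755 - 11/8))*(-200) = (-168 - 19313/14040)*(-200) = -2378033/14040*(-200) = 11890165/351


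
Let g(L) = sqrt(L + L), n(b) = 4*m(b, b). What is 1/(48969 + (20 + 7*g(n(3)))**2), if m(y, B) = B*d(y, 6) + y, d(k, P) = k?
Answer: 54073/2916362929 - 1120*sqrt(6)/2916362929 ≈ 1.7601e-5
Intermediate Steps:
m(y, B) = y + B*y (m(y, B) = B*y + y = y + B*y)
n(b) = 4*b*(1 + b) (n(b) = 4*(b*(1 + b)) = 4*b*(1 + b))
g(L) = sqrt(2)*sqrt(L) (g(L) = sqrt(2*L) = sqrt(2)*sqrt(L))
1/(48969 + (20 + 7*g(n(3)))**2) = 1/(48969 + (20 + 7*(sqrt(2)*sqrt(4*3*(1 + 3))))**2) = 1/(48969 + (20 + 7*(sqrt(2)*sqrt(4*3*4)))**2) = 1/(48969 + (20 + 7*(sqrt(2)*sqrt(48)))**2) = 1/(48969 + (20 + 7*(sqrt(2)*(4*sqrt(3))))**2) = 1/(48969 + (20 + 7*(4*sqrt(6)))**2) = 1/(48969 + (20 + 28*sqrt(6))**2)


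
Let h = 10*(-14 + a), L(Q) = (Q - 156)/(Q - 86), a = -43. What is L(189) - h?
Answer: 58743/103 ≈ 570.32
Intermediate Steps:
L(Q) = (-156 + Q)/(-86 + Q)
h = -570 (h = 10*(-14 - 43) = 10*(-57) = -570)
L(189) - h = (-156 + 189)/(-86 + 189) - 1*(-570) = 33/103 + 570 = 58743/103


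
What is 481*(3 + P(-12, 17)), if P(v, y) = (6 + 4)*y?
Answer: 83213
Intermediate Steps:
P(v, y) = 10*y
481*(3 + P(-12, 17)) = 481*(3 + 10*17) = 481*(3 + 170) = 481*173 = 83213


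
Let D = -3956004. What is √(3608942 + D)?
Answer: I*√347062 ≈ 589.12*I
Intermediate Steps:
√(3608942 + D) = √(3608942 - 3956004) = √(-347062) = I*√347062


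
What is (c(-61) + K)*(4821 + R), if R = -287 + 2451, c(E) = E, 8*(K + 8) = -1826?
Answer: -8305165/4 ≈ -2.0763e+6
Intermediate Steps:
K = -945/4 (K = -8 + (⅛)*(-1826) = -8 - 913/4 = -945/4 ≈ -236.25)
R = 2164
(c(-61) + K)*(4821 + R) = (-61 - 945/4)*(4821 + 2164) = -1189/4*6985 = -8305165/4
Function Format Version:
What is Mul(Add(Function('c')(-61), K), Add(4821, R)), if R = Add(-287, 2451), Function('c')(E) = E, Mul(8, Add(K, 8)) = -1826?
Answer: Rational(-8305165, 4) ≈ -2.0763e+6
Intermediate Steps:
K = Rational(-945, 4) (K = Add(-8, Mul(Rational(1, 8), -1826)) = Add(-8, Rational(-913, 4)) = Rational(-945, 4) ≈ -236.25)
R = 2164
Mul(Add(Function('c')(-61), K), Add(4821, R)) = Mul(Add(-61, Rational(-945, 4)), Add(4821, 2164)) = Mul(Rational(-1189, 4), 6985) = Rational(-8305165, 4)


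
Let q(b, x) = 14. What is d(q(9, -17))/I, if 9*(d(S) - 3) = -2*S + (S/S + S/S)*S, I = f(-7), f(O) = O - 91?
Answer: -3/98 ≈ -0.030612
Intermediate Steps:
f(O) = -91 + O
I = -98 (I = -91 - 7 = -98)
d(S) = 3 (d(S) = 3 + (-2*S + (S/S + S/S)*S)/9 = 3 + (-2*S + (1 + 1)*S)/9 = 3 + (-2*S + 2*S)/9 = 3 + (⅑)*0 = 3 + 0 = 3)
d(q(9, -17))/I = 3/(-98) = 3*(-1/98) = -3/98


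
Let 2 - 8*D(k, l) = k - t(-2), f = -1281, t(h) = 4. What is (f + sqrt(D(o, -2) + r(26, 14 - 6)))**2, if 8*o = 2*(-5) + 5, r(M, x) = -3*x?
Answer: (10248 - I*sqrt(1483))**2/64 ≈ 1.6409e+6 - 12333.0*I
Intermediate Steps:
o = -5/8 (o = (2*(-5) + 5)/8 = (-10 + 5)/8 = (1/8)*(-5) = -5/8 ≈ -0.62500)
D(k, l) = 3/4 - k/8 (D(k, l) = 1/4 - (k - 1*4)/8 = 1/4 - (k - 4)/8 = 1/4 - (-4 + k)/8 = 1/4 + (1/2 - k/8) = 3/4 - k/8)
(f + sqrt(D(o, -2) + r(26, 14 - 6)))**2 = (-1281 + sqrt((3/4 - 1/8*(-5/8)) - 3*(14 - 6)))**2 = (-1281 + sqrt((3/4 + 5/64) - 3*8))**2 = (-1281 + sqrt(53/64 - 24))**2 = (-1281 + sqrt(-1483/64))**2 = (-1281 + I*sqrt(1483)/8)**2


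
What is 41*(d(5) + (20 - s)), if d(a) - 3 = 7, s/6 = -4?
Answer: 2214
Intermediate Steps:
s = -24 (s = 6*(-4) = -24)
d(a) = 10 (d(a) = 3 + 7 = 10)
41*(d(5) + (20 - s)) = 41*(10 + (20 - 1*(-24))) = 41*(10 + (20 + 24)) = 41*(10 + 44) = 41*54 = 2214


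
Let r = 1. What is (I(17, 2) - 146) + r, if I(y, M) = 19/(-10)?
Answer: -1469/10 ≈ -146.90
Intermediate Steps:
I(y, M) = -19/10 (I(y, M) = 19*(-⅒) = -19/10)
(I(17, 2) - 146) + r = (-19/10 - 146) + 1 = -1479/10 + 1 = -1469/10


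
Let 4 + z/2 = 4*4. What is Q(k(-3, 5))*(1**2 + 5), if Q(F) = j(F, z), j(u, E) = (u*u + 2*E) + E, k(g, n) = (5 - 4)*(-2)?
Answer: 456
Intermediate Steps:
z = 24 (z = -8 + 2*(4*4) = -8 + 2*16 = -8 + 32 = 24)
k(g, n) = -2 (k(g, n) = 1*(-2) = -2)
j(u, E) = u**2 + 3*E (j(u, E) = (u**2 + 2*E) + E = u**2 + 3*E)
Q(F) = 72 + F**2 (Q(F) = F**2 + 3*24 = F**2 + 72 = 72 + F**2)
Q(k(-3, 5))*(1**2 + 5) = (72 + (-2)**2)*(1**2 + 5) = (72 + 4)*(1 + 5) = 76*6 = 456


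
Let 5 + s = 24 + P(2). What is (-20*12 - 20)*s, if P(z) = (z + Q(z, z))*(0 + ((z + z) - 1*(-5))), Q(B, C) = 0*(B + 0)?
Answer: -9620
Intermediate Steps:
Q(B, C) = 0 (Q(B, C) = 0*B = 0)
P(z) = z*(5 + 2*z) (P(z) = (z + 0)*(0 + ((z + z) - 1*(-5))) = z*(0 + (2*z + 5)) = z*(0 + (5 + 2*z)) = z*(5 + 2*z))
s = 37 (s = -5 + (24 + 2*(5 + 2*2)) = -5 + (24 + 2*(5 + 4)) = -5 + (24 + 2*9) = -5 + (24 + 18) = -5 + 42 = 37)
(-20*12 - 20)*s = (-20*12 - 20)*37 = (-240 - 20)*37 = -260*37 = -9620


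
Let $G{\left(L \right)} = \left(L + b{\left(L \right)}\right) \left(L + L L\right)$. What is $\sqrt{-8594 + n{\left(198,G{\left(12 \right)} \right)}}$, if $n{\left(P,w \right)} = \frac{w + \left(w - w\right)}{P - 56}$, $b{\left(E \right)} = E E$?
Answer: $\frac{i \sqrt{42458426}}{71} \approx 91.775 i$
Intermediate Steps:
$b{\left(E \right)} = E^{2}$
$G{\left(L \right)} = \left(L + L^{2}\right)^{2}$ ($G{\left(L \right)} = \left(L + L^{2}\right) \left(L + L L\right) = \left(L + L^{2}\right) \left(L + L^{2}\right) = \left(L + L^{2}\right)^{2}$)
$n{\left(P,w \right)} = \frac{w}{-56 + P}$ ($n{\left(P,w \right)} = \frac{w + 0}{-56 + P} = \frac{w}{-56 + P}$)
$\sqrt{-8594 + n{\left(198,G{\left(12 \right)} \right)}} = \sqrt{-8594 + \frac{12^{2} \left(1 + 12^{2} + 2 \cdot 12\right)}{-56 + 198}} = \sqrt{-8594 + \frac{144 \left(1 + 144 + 24\right)}{142}} = \sqrt{-8594 + 144 \cdot 169 \cdot \frac{1}{142}} = \sqrt{-8594 + 24336 \cdot \frac{1}{142}} = \sqrt{-8594 + \frac{12168}{71}} = \sqrt{- \frac{598006}{71}} = \frac{i \sqrt{42458426}}{71}$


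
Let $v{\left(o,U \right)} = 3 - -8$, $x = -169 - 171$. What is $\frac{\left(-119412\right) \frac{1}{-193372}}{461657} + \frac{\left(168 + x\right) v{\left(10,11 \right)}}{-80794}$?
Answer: $\frac{104009480629}{4441258985849} \approx 0.023419$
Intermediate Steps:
$x = -340$
$v{\left(o,U \right)} = 11$ ($v{\left(o,U \right)} = 3 + 8 = 11$)
$\frac{\left(-119412\right) \frac{1}{-193372}}{461657} + \frac{\left(168 + x\right) v{\left(10,11 \right)}}{-80794} = \frac{\left(-119412\right) \frac{1}{-193372}}{461657} + \frac{\left(168 - 340\right) 11}{-80794} = \left(-119412\right) \left(- \frac{1}{193372}\right) \frac{1}{461657} + \left(-172\right) 11 \left(- \frac{1}{80794}\right) = \frac{29853}{48343} \cdot \frac{1}{461657} - - \frac{946}{40397} = \frac{29853}{22317884351} + \frac{946}{40397} = \frac{104009480629}{4441258985849}$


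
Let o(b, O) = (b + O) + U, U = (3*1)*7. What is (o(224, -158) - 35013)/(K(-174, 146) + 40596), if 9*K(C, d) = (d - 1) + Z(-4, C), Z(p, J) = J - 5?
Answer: -157167/182665 ≈ -0.86041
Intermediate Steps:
U = 21 (U = 3*7 = 21)
Z(p, J) = -5 + J
o(b, O) = 21 + O + b (o(b, O) = (b + O) + 21 = (O + b) + 21 = 21 + O + b)
K(C, d) = -⅔ + C/9 + d/9 (K(C, d) = ((d - 1) + (-5 + C))/9 = ((-1 + d) + (-5 + C))/9 = (-6 + C + d)/9 = -⅔ + C/9 + d/9)
(o(224, -158) - 35013)/(K(-174, 146) + 40596) = ((21 - 158 + 224) - 35013)/((-⅔ + (⅑)*(-174) + (⅑)*146) + 40596) = (87 - 35013)/((-⅔ - 58/3 + 146/9) + 40596) = -34926/(-34/9 + 40596) = -34926/365330/9 = -34926*9/365330 = -157167/182665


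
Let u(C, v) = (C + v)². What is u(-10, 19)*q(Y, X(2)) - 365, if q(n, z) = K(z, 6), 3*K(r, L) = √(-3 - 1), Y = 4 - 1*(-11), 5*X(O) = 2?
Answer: -365 + 54*I ≈ -365.0 + 54.0*I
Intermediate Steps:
X(O) = ⅖ (X(O) = (⅕)*2 = ⅖)
Y = 15 (Y = 4 + 11 = 15)
K(r, L) = 2*I/3 (K(r, L) = √(-3 - 1)/3 = √(-4)/3 = (2*I)/3 = 2*I/3)
q(n, z) = 2*I/3
u(-10, 19)*q(Y, X(2)) - 365 = (-10 + 19)²*(2*I/3) - 365 = 9²*(2*I/3) - 365 = 81*(2*I/3) - 365 = 54*I - 365 = -365 + 54*I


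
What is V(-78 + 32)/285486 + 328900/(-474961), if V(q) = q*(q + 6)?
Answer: -46511208580/67797358023 ≈ -0.68603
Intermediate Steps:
V(q) = q*(6 + q)
V(-78 + 32)/285486 + 328900/(-474961) = ((-78 + 32)*(6 + (-78 + 32)))/285486 + 328900/(-474961) = -46*(6 - 46)*(1/285486) + 328900*(-1/474961) = -46*(-40)*(1/285486) - 328900/474961 = 1840*(1/285486) - 328900/474961 = 920/142743 - 328900/474961 = -46511208580/67797358023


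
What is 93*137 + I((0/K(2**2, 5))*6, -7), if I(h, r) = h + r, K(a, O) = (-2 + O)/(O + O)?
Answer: 12734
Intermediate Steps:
K(a, O) = (-2 + O)/(2*O) (K(a, O) = (-2 + O)/((2*O)) = (-2 + O)*(1/(2*O)) = (-2 + O)/(2*O))
93*137 + I((0/K(2**2, 5))*6, -7) = 93*137 + ((0/(((1/2)*(-2 + 5)/5)))*6 - 7) = 12741 + ((0/(((1/2)*(1/5)*3)))*6 - 7) = 12741 + ((0/(3/10))*6 - 7) = 12741 + ((0*(10/3))*6 - 7) = 12741 + (0*6 - 7) = 12741 + (0 - 7) = 12741 - 7 = 12734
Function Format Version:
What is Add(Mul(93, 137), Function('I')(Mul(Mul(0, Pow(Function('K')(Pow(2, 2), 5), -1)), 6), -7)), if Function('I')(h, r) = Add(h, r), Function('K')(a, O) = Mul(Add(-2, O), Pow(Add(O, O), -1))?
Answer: 12734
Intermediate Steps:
Function('K')(a, O) = Mul(Rational(1, 2), Pow(O, -1), Add(-2, O)) (Function('K')(a, O) = Mul(Add(-2, O), Pow(Mul(2, O), -1)) = Mul(Add(-2, O), Mul(Rational(1, 2), Pow(O, -1))) = Mul(Rational(1, 2), Pow(O, -1), Add(-2, O)))
Add(Mul(93, 137), Function('I')(Mul(Mul(0, Pow(Function('K')(Pow(2, 2), 5), -1)), 6), -7)) = Add(Mul(93, 137), Add(Mul(Mul(0, Pow(Mul(Rational(1, 2), Pow(5, -1), Add(-2, 5)), -1)), 6), -7)) = Add(12741, Add(Mul(Mul(0, Pow(Mul(Rational(1, 2), Rational(1, 5), 3), -1)), 6), -7)) = Add(12741, Add(Mul(Mul(0, Pow(Rational(3, 10), -1)), 6), -7)) = Add(12741, Add(Mul(Mul(0, Rational(10, 3)), 6), -7)) = Add(12741, Add(Mul(0, 6), -7)) = Add(12741, Add(0, -7)) = Add(12741, -7) = 12734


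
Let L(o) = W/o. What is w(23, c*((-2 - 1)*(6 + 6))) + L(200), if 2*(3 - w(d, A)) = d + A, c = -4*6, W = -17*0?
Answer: -881/2 ≈ -440.50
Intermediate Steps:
W = 0
c = -24
L(o) = 0 (L(o) = 0/o = 0)
w(d, A) = 3 - A/2 - d/2 (w(d, A) = 3 - (d + A)/2 = 3 - (A + d)/2 = 3 + (-A/2 - d/2) = 3 - A/2 - d/2)
w(23, c*((-2 - 1)*(6 + 6))) + L(200) = (3 - (-12)*(-2 - 1)*(6 + 6) - ½*23) + 0 = (3 - (-12)*(-3*12) - 23/2) + 0 = (3 - (-12)*(-36) - 23/2) + 0 = (3 - ½*864 - 23/2) + 0 = (3 - 432 - 23/2) + 0 = -881/2 + 0 = -881/2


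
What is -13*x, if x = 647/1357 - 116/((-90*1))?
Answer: -1401673/61065 ≈ -22.954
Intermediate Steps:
x = 107821/61065 (x = 647*(1/1357) - 116/(-90) = 647/1357 - 116*(-1/90) = 647/1357 + 58/45 = 107821/61065 ≈ 1.7657)
-13*x = -13*107821/61065 = -1401673/61065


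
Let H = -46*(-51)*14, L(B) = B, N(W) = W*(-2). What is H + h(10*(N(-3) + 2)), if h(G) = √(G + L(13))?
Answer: 32844 + √93 ≈ 32854.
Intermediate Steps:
N(W) = -2*W
H = 32844 (H = 2346*14 = 32844)
h(G) = √(13 + G) (h(G) = √(G + 13) = √(13 + G))
H + h(10*(N(-3) + 2)) = 32844 + √(13 + 10*(-2*(-3) + 2)) = 32844 + √(13 + 10*(6 + 2)) = 32844 + √(13 + 10*8) = 32844 + √(13 + 80) = 32844 + √93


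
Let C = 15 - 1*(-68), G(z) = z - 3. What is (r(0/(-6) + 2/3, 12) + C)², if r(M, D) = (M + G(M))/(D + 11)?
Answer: 32741284/4761 ≈ 6877.0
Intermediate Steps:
G(z) = -3 + z
C = 83 (C = 15 + 68 = 83)
r(M, D) = (-3 + 2*M)/(11 + D) (r(M, D) = (M + (-3 + M))/(D + 11) = (-3 + 2*M)/(11 + D))
(r(0/(-6) + 2/3, 12) + C)² = ((-3 + 2*(0/(-6) + 2/3))/(11 + 12) + 83)² = ((-3 + 2*(0*(-⅙) + 2*(⅓)))/23 + 83)² = ((-3 + 2*(0 + ⅔))/23 + 83)² = ((-3 + 2*(⅔))/23 + 83)² = ((-3 + 4/3)/23 + 83)² = ((1/23)*(-5/3) + 83)² = (-5/69 + 83)² = (5722/69)² = 32741284/4761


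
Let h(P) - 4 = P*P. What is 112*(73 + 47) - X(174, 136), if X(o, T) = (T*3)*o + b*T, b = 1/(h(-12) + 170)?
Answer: -9150836/159 ≈ -57552.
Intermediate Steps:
h(P) = 4 + P**2 (h(P) = 4 + P*P = 4 + P**2)
b = 1/318 (b = 1/((4 + (-12)**2) + 170) = 1/((4 + 144) + 170) = 1/(148 + 170) = 1/318 ≈ 0.0031447)
X(o, T) = T/318 + 3*T*o (X(o, T) = (T*3)*o + T/318 = (3*T)*o + T/318 = 3*T*o + T/318 = T/318 + 3*T*o)
112*(73 + 47) - X(174, 136) = 112*(73 + 47) - 136*(1 + 954*174)/318 = 112*120 - 136*(1 + 165996)/318 = 13440 - 136*165997/318 = 13440 - 1*11287796/159 = 13440 - 11287796/159 = -9150836/159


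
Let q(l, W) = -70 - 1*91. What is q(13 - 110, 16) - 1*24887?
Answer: -25048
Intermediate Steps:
q(l, W) = -161 (q(l, W) = -70 - 91 = -161)
q(13 - 110, 16) - 1*24887 = -161 - 1*24887 = -161 - 24887 = -25048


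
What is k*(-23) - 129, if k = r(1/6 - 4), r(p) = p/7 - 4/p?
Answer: -5897/42 ≈ -140.40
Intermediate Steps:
r(p) = -4/p + p/7 (r(p) = p*(1/7) - 4/p = p/7 - 4/p = -4/p + p/7)
k = 479/966 (k = -4/(1/6 - 4) + (1/6 - 4)/7 = -4/(-23/6) + (1/7)*(-23/6) = -4*(-6/23) - 23/42 = 24/23 - 23/42 = 479/966 ≈ 0.49586)
k*(-23) - 129 = (479/966)*(-23) - 129 = -479/42 - 129 = -5897/42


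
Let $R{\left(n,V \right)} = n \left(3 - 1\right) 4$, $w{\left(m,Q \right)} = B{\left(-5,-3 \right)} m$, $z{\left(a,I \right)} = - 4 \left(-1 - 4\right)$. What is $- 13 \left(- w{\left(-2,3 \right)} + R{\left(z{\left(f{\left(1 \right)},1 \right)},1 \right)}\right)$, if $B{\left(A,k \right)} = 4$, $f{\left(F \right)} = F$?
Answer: $-2184$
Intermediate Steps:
$z{\left(a,I \right)} = 20$ ($z{\left(a,I \right)} = \left(-4\right) \left(-5\right) = 20$)
$w{\left(m,Q \right)} = 4 m$
$R{\left(n,V \right)} = 8 n$ ($R{\left(n,V \right)} = n \left(3 - 1\right) 4 = n 2 \cdot 4 = 2 n 4 = 8 n$)
$- 13 \left(- w{\left(-2,3 \right)} + R{\left(z{\left(f{\left(1 \right)},1 \right)},1 \right)}\right) = - 13 \left(- 4 \left(-2\right) + 8 \cdot 20\right) = - 13 \left(\left(-1\right) \left(-8\right) + 160\right) = - 13 \left(8 + 160\right) = \left(-13\right) 168 = -2184$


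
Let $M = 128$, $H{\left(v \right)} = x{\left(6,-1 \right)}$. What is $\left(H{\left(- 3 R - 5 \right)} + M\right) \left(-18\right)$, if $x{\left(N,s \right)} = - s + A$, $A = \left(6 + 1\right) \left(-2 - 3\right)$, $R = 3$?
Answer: $-1692$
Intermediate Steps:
$A = -35$ ($A = 7 \left(-5\right) = -35$)
$x{\left(N,s \right)} = -35 - s$ ($x{\left(N,s \right)} = - s - 35 = -35 - s$)
$H{\left(v \right)} = -34$ ($H{\left(v \right)} = -35 - -1 = -35 + 1 = -34$)
$\left(H{\left(- 3 R - 5 \right)} + M\right) \left(-18\right) = \left(-34 + 128\right) \left(-18\right) = 94 \left(-18\right) = -1692$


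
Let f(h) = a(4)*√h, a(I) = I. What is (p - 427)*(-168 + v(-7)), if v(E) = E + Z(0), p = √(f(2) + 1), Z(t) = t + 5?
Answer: 72590 - 170*√(1 + 4*√2) ≈ 72151.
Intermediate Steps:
Z(t) = 5 + t
f(h) = 4*√h
p = √(1 + 4*√2) (p = √(4*√2 + 1) = √(1 + 4*√2) ≈ 2.5801)
v(E) = 5 + E (v(E) = E + (5 + 0) = E + 5 = 5 + E)
(p - 427)*(-168 + v(-7)) = (√(1 + 4*√2) - 427)*(-168 + (5 - 7)) = (-427 + √(1 + 4*√2))*(-168 - 2) = (-427 + √(1 + 4*√2))*(-170) = 72590 - 170*√(1 + 4*√2)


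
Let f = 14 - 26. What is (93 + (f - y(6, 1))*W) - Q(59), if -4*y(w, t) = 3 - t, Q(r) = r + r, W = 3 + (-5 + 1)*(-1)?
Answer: -211/2 ≈ -105.50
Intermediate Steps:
W = 7 (W = 3 - 4*(-1) = 3 + 4 = 7)
f = -12
Q(r) = 2*r
y(w, t) = -¾ + t/4 (y(w, t) = -(3 - t)/4 = -¾ + t/4)
(93 + (f - y(6, 1))*W) - Q(59) = (93 + (-12 - (-¾ + (¼)*1))*7) - 2*59 = (93 + (-12 - (-¾ + ¼))*7) - 1*118 = (93 + (-12 - 1*(-½))*7) - 118 = (93 + (-12 + ½)*7) - 118 = (93 - 23/2*7) - 118 = (93 - 161/2) - 118 = 25/2 - 118 = -211/2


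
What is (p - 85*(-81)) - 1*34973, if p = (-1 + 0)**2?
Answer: -28087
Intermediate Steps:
p = 1 (p = (-1)**2 = 1)
(p - 85*(-81)) - 1*34973 = (1 - 85*(-81)) - 1*34973 = (1 + 6885) - 34973 = 6886 - 34973 = -28087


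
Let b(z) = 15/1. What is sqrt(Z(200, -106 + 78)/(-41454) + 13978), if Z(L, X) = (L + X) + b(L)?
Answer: 5*sqrt(2178708782)/1974 ≈ 118.23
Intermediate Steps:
b(z) = 15 (b(z) = 15*1 = 15)
Z(L, X) = 15 + L + X (Z(L, X) = (L + X) + 15 = 15 + L + X)
sqrt(Z(200, -106 + 78)/(-41454) + 13978) = sqrt((15 + 200 + (-106 + 78))/(-41454) + 13978) = sqrt((15 + 200 - 28)*(-1/41454) + 13978) = sqrt(187*(-1/41454) + 13978) = sqrt(-187/41454 + 13978) = sqrt(579443825/41454) = 5*sqrt(2178708782)/1974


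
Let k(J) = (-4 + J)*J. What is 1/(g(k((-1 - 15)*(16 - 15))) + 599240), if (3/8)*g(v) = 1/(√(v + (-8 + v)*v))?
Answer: 8440295400/5057762615495999 - 3*√1565/5057762615495999 ≈ 1.6688e-6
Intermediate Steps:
k(J) = J*(-4 + J)
g(v) = 8/(3*√(v + v*(-8 + v))) (g(v) = 8/(3*(√(v + (-8 + v)*v))) = 8/(3*(√(v + v*(-8 + v)))) = 8/(3*√(v + v*(-8 + v))))
1/(g(k((-1 - 15)*(16 - 15))) + 599240) = 1/(8/(3*√((((-1 - 15)*(16 - 15))*(-4 + (-1 - 15)*(16 - 15)))*(-7 + ((-1 - 15)*(16 - 15))*(-4 + (-1 - 15)*(16 - 15))))) + 599240) = 1/(8/(3*√(((-16*1)*(-4 - 16*1))*(-7 + (-16*1)*(-4 - 16*1)))) + 599240) = 1/(8/(3*√((-16*(-4 - 16))*(-7 - 16*(-4 - 16)))) + 599240) = 1/(8/(3*√((-16*(-20))*(-7 - 16*(-20)))) + 599240) = 1/(8/(3*√(320*(-7 + 320))) + 599240) = 1/(8/(3*√(320*313)) + 599240) = 1/(8/(3*√100160) + 599240) = 1/(8*(√1565/12520)/3 + 599240) = 1/(√1565/4695 + 599240) = 1/(599240 + √1565/4695)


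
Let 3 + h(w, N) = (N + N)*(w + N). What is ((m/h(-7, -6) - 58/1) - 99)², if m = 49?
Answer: 574656784/23409 ≈ 24549.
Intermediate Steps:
h(w, N) = -3 + 2*N*(N + w) (h(w, N) = -3 + (N + N)*(w + N) = -3 + (2*N)*(N + w) = -3 + 2*N*(N + w))
((m/h(-7, -6) - 58/1) - 99)² = ((49/(-3 + 2*(-6)² + 2*(-6)*(-7)) - 58/1) - 99)² = ((49/(-3 + 2*36 + 84) - 58*1) - 99)² = ((49/(-3 + 72 + 84) - 58) - 99)² = ((49/153 - 58) - 99)² = (-8825/153 - 99)² = (-23972/153)² = 574656784/23409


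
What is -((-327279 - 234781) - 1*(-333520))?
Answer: 228540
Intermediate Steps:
-((-327279 - 234781) - 1*(-333520)) = -(-562060 + 333520) = -1*(-228540) = 228540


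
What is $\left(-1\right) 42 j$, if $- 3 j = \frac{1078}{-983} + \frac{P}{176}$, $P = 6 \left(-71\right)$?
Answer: $- \frac{2129701}{43252} \approx -49.239$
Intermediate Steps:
$P = -426$
$j = \frac{304243}{259512}$ ($j = - \frac{\frac{1078}{-983} - \frac{426}{176}}{3} = - \frac{1078 \left(- \frac{1}{983}\right) - \frac{213}{88}}{3} = - \frac{- \frac{1078}{983} - \frac{213}{88}}{3} = \left(- \frac{1}{3}\right) \left(- \frac{304243}{86504}\right) = \frac{304243}{259512} \approx 1.1724$)
$\left(-1\right) 42 j = \left(-1\right) 42 \cdot \frac{304243}{259512} = \left(-42\right) \frac{304243}{259512} = - \frac{2129701}{43252}$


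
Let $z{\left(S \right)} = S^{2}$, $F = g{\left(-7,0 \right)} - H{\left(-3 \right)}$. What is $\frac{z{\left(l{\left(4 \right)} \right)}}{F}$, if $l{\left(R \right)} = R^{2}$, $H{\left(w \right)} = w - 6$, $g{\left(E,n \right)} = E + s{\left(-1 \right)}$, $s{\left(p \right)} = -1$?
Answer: $256$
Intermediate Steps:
$g{\left(E,n \right)} = -1 + E$ ($g{\left(E,n \right)} = E - 1 = -1 + E$)
$H{\left(w \right)} = -6 + w$ ($H{\left(w \right)} = w - 6 = -6 + w$)
$F = 1$ ($F = \left(-1 - 7\right) - \left(-6 - 3\right) = -8 - -9 = -8 + 9 = 1$)
$\frac{z{\left(l{\left(4 \right)} \right)}}{F} = \frac{\left(4^{2}\right)^{2}}{1} = 16^{2} \cdot 1 = 256 \cdot 1 = 256$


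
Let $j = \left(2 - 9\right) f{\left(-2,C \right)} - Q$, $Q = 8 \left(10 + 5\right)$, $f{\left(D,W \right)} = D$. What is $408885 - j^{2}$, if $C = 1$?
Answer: $397649$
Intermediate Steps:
$Q = 120$ ($Q = 8 \cdot 15 = 120$)
$j = -106$ ($j = \left(2 - 9\right) \left(-2\right) - 120 = \left(-7\right) \left(-2\right) - 120 = 14 - 120 = -106$)
$408885 - j^{2} = 408885 - \left(-106\right)^{2} = 408885 - 11236 = 397649$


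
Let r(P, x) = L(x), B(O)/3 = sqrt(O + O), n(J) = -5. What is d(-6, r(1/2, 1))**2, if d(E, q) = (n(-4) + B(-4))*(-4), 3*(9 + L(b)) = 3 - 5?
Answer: -752 - 960*I*sqrt(2) ≈ -752.0 - 1357.6*I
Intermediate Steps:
L(b) = -29/3 (L(b) = -9 + (3 - 5)/3 = -9 + (1/3)*(-2) = -9 - 2/3 = -29/3)
B(O) = 3*sqrt(2)*sqrt(O) (B(O) = 3*sqrt(O + O) = 3*sqrt(2*O) = 3*(sqrt(2)*sqrt(O)) = 3*sqrt(2)*sqrt(O))
r(P, x) = -29/3
d(E, q) = 20 - 24*I*sqrt(2) (d(E, q) = (-5 + 3*sqrt(2)*sqrt(-4))*(-4) = (-5 + 3*sqrt(2)*(2*I))*(-4) = (-5 + 6*I*sqrt(2))*(-4) = 20 - 24*I*sqrt(2))
d(-6, r(1/2, 1))**2 = (20 - 24*I*sqrt(2))**2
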